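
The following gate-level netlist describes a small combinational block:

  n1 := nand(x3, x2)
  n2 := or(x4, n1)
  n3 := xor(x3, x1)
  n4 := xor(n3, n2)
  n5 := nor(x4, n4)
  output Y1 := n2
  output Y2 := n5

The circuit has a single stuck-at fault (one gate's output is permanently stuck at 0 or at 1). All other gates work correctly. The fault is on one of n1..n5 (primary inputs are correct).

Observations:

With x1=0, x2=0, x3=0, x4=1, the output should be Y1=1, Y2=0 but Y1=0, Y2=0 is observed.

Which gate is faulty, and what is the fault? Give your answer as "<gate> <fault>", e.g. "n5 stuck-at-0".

n2 stuck-at-0

Fault-free values for test 1 (x1=0, x2=0, x3=0, x4=1): n1=1, n2=1, n3=0, n4=1, n5=0, giving Y1=1, Y2=0. Observed Y1=0, Y2=0.
Test 1: faults giving observed Y1=0, Y2=0 are {n2 stuck-at-0}.
Only n2 stuck-at-0 is consistent with every test.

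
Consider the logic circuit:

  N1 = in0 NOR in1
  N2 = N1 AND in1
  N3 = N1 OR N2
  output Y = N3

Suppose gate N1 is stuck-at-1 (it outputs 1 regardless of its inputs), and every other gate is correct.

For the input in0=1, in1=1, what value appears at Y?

1

Propagate with N1 forced: N1=1 [stuck-at-1], N2=1, N3=1.
So Y = 1. (Without the fault it would be 0.)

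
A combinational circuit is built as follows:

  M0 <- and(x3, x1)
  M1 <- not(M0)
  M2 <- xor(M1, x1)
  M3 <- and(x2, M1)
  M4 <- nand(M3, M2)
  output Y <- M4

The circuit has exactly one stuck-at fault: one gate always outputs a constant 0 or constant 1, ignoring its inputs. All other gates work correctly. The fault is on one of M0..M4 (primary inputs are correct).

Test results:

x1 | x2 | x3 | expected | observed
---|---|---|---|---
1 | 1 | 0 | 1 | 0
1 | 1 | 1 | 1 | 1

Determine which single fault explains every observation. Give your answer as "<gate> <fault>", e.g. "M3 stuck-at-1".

M2 stuck-at-1

Fault-free values for test 1 (x1=1, x2=1, x3=0): M0=0, M1=1, M2=0, M3=1, M4=1, giving Y=1. Observed 0.
Test 1: faults giving observed 0 are {M2 stuck-at-1, M4 stuck-at-0}.
Test 2 (x1=1, x2=1, x3=1): fault-free M0=1, M1=0, M2=1, M3=0, M4=1 → 1; observed 1. Eliminates M4 stuck-at-0.
Only M2 stuck-at-1 is consistent with every test.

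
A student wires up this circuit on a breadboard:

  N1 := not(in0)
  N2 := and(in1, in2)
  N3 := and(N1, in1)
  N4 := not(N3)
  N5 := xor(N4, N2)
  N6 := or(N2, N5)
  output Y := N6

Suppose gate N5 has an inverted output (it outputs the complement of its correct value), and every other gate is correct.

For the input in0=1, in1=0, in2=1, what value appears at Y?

Propagate with N5 forced: N1=0, N2=0, N3=0, N4=1, N5=0 [inverted output], N6=0.
So Y = 0. (Without the fault it would be 1.)

0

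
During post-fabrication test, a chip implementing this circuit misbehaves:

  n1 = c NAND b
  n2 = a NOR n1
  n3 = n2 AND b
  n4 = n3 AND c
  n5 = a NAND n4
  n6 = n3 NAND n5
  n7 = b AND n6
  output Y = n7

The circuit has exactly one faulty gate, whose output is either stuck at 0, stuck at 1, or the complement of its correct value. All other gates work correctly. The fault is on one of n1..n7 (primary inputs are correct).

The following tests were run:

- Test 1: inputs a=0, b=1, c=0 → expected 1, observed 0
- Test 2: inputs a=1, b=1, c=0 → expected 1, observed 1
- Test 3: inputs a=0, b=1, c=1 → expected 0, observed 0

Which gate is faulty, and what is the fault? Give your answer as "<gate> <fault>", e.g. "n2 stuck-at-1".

Fault-free values for test 1 (a=0, b=1, c=0): n1=1, n2=0, n3=0, n4=0, n5=1, n6=1, n7=1, giving Y=1. Observed 0.
Test 1: faults giving observed 0 are {n1 stuck-at-0, n1 inverted output, n2 stuck-at-1, n2 inverted output, n3 stuck-at-1, n3 inverted output, n6 stuck-at-0, n6 inverted output, n7 stuck-at-0, n7 inverted output}.
Test 2 (a=1, b=1, c=0): fault-free n1=1, n2=0, n3=0, n4=0, n5=1, n6=1, n7=1 → 1; observed 1. Eliminates n2 stuck-at-1, n2 inverted output, n3 stuck-at-1, n3 inverted output, n6 stuck-at-0, n6 inverted output, n7 stuck-at-0, n7 inverted output.
Test 3 (a=0, b=1, c=1): fault-free n1=0, n2=1, n3=1, n4=1, n5=1, n6=0, n7=0 → 0; observed 0. Eliminates n1 inverted output.
Only n1 stuck-at-0 is consistent with every test.

n1 stuck-at-0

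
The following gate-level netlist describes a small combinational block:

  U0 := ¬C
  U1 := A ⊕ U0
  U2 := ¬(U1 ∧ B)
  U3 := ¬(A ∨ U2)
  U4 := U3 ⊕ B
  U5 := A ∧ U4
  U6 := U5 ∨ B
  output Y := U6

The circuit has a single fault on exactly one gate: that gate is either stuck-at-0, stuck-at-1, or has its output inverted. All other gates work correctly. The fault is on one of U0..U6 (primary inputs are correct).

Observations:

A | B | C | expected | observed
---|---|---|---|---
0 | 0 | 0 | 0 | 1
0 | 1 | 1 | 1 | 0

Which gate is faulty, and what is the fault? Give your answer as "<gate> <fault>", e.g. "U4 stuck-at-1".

Fault-free values for test 1 (A=0, B=0, C=0): U0=1, U1=1, U2=1, U3=0, U4=0, U5=0, U6=0, giving Y=0. Observed 1.
Test 1: faults giving observed 1 are {U5 stuck-at-1, U5 inverted output, U6 stuck-at-1, U6 inverted output}.
Test 2 (A=0, B=1, C=1): fault-free U0=0, U1=0, U2=1, U3=0, U4=1, U5=0, U6=1 → 1; observed 0. Eliminates U5 stuck-at-1, U5 inverted output, U6 stuck-at-1.
Only U6 inverted output is consistent with every test.

U6 inverted output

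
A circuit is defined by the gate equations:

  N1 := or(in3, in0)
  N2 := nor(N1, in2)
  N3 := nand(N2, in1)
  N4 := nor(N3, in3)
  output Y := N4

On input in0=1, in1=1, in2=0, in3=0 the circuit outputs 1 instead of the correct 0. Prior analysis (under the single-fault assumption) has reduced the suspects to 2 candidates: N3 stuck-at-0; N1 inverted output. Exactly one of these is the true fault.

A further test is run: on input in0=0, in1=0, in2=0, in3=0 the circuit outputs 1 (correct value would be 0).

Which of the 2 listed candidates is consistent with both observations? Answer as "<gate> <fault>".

N3 stuck-at-0

Evaluate each candidate on input in0=0, in1=0, in2=0, in3=0:
  N3 stuck-at-0: N1=0, N2=1, N3=0 [stuck-at-0], N4=1 → 1 — matches
  N1 inverted output: N1=1 [inverted output], N2=0, N3=1, N4=0 → 0 — eliminated
Only N3 stuck-at-0 reproduces the observed 1.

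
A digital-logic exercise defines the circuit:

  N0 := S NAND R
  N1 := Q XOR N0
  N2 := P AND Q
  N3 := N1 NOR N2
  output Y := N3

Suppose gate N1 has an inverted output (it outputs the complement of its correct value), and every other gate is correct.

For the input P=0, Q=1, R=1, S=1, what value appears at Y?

1

Propagate with N1 forced: N0=0, N1=0 [inverted output], N2=0, N3=1.
So Y = 1. (Without the fault it would be 0.)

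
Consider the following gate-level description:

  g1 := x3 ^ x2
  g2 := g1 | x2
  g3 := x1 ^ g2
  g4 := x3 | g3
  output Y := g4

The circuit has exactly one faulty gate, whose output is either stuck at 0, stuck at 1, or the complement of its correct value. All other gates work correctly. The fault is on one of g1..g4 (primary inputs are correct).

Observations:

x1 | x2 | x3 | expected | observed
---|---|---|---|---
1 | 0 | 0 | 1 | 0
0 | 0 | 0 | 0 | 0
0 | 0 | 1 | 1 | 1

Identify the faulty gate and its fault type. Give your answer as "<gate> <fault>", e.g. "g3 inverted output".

g3 stuck-at-0

Fault-free values for test 1 (x1=1, x2=0, x3=0): g1=0, g2=0, g3=1, g4=1, giving Y=1. Observed 0.
Test 1: faults giving observed 0 are {g1 stuck-at-1, g1 inverted output, g2 stuck-at-1, g2 inverted output, g3 stuck-at-0, g3 inverted output, g4 stuck-at-0, g4 inverted output}.
Test 2 (x1=0, x2=0, x3=0): fault-free g1=0, g2=0, g3=0, g4=0 → 0; observed 0. Eliminates g1 stuck-at-1, g1 inverted output, g2 stuck-at-1, g2 inverted output, g3 inverted output, g4 inverted output.
Test 3 (x1=0, x2=0, x3=1): fault-free g1=1, g2=1, g3=1, g4=1 → 1; observed 1. Eliminates g4 stuck-at-0.
Only g3 stuck-at-0 is consistent with every test.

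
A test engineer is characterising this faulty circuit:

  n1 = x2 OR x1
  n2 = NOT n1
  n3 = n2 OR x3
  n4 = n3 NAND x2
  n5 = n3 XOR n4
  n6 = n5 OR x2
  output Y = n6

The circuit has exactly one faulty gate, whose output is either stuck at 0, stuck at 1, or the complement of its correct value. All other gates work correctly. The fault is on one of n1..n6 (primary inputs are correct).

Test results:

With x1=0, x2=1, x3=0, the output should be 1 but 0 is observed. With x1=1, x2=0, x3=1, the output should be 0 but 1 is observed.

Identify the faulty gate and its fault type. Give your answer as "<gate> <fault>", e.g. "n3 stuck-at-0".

Fault-free values for test 1 (x1=0, x2=1, x3=0): n1=1, n2=0, n3=0, n4=1, n5=1, n6=1, giving Y=1. Observed 0.
Test 1: faults giving observed 0 are {n6 stuck-at-0, n6 inverted output}.
Test 2 (x1=1, x2=0, x3=1): fault-free n1=1, n2=0, n3=1, n4=1, n5=0, n6=0 → 0; observed 1. Eliminates n6 stuck-at-0.
Only n6 inverted output is consistent with every test.

n6 inverted output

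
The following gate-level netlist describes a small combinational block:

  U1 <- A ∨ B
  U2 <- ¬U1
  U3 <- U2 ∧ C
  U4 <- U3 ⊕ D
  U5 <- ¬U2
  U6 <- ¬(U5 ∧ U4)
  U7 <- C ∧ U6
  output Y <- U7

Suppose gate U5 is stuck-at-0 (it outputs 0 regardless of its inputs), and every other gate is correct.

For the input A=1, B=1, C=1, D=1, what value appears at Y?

Propagate with U5 forced: U1=1, U2=0, U3=0, U4=1, U5=0 [stuck-at-0], U6=1, U7=1.
So Y = 1. (Without the fault it would be 0.)

1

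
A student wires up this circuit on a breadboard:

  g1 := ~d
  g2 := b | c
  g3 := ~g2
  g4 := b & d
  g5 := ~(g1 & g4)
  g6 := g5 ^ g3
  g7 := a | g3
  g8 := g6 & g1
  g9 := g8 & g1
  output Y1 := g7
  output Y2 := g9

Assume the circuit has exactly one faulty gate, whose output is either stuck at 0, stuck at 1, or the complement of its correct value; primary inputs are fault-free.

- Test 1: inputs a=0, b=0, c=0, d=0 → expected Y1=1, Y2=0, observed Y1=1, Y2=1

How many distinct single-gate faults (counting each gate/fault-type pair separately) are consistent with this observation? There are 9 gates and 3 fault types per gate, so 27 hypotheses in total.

10

Fault-free: g1=1, g2=0, g3=1, g4=0, g5=1, g6=0, g7=1, g8=0, g9=0 → Y1=1, Y2=0. Observed Y1=1, Y2=1.
  g1: none of the 3 fault types match ✗
  g2: none of the 3 fault types match ✗
  g3: none of the 3 fault types match ✗
  g4: stuck-at-1, inverted output ✓; others ✗
  g5: stuck-at-0, inverted output ✓; others ✗
  g6: stuck-at-1, inverted output ✓; others ✗
  g7: none of the 3 fault types match ✗
  g8: stuck-at-1, inverted output ✓; others ✗
  g9: stuck-at-1, inverted output ✓; others ✗
Consistent faults: {g4 stuck-at-1, g4 inverted output, g5 stuck-at-0, g5 inverted output, g6 stuck-at-1, g6 inverted output, g8 stuck-at-1, g8 inverted output, g9 stuck-at-1, g9 inverted output} — 10 in all.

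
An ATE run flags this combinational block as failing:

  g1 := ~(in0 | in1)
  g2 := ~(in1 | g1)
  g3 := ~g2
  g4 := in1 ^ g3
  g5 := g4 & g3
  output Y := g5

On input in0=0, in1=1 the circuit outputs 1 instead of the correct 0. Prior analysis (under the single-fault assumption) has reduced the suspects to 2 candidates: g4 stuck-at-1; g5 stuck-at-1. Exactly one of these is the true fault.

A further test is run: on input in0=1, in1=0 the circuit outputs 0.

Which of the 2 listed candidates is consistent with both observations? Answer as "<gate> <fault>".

Evaluate each candidate on input in0=1, in1=0:
  g4 stuck-at-1: g1=0, g2=1, g3=0, g4=1 [stuck-at-1], g5=0 → 0 — matches
  g5 stuck-at-1: g1=0, g2=1, g3=0, g4=0, g5=1 [stuck-at-1] → 1 — eliminated
Only g4 stuck-at-1 reproduces the observed 0.

g4 stuck-at-1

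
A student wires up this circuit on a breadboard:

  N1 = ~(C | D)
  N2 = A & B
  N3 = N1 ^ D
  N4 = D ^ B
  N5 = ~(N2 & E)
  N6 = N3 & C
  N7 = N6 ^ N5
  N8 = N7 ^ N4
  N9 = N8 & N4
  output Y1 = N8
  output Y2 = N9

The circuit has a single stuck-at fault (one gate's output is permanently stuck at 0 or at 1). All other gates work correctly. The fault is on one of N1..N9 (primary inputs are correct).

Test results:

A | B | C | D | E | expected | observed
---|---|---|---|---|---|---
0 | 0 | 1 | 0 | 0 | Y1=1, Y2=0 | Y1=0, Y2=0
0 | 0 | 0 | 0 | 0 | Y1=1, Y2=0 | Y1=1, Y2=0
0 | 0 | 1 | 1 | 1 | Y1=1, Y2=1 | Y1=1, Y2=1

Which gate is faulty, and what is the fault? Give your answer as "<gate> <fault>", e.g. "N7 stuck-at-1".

N3 stuck-at-1

Fault-free values for test 1 (A=0, B=0, C=1, D=0, E=0): N1=0, N2=0, N3=0, N4=0, N5=1, N6=0, N7=1, N8=1, N9=0, giving Y1=1, Y2=0. Observed Y1=0, Y2=0.
Test 1: faults giving observed Y1=0, Y2=0 are {N1 stuck-at-1, N3 stuck-at-1, N4 stuck-at-1, N5 stuck-at-0, N6 stuck-at-1, N7 stuck-at-0, N8 stuck-at-0}.
Test 2 (A=0, B=0, C=0, D=0, E=0): fault-free N1=1, N2=0, N3=1, N4=0, N5=1, N6=0, N7=1, N8=1, N9=0 → Y1=1, Y2=0; observed Y1=1, Y2=0. Eliminates N4 stuck-at-1, N5 stuck-at-0, N6 stuck-at-1, N7 stuck-at-0, N8 stuck-at-0.
Test 3 (A=0, B=0, C=1, D=1, E=1): fault-free N1=0, N2=0, N3=1, N4=1, N5=1, N6=1, N7=0, N8=1, N9=1 → Y1=1, Y2=1; observed Y1=1, Y2=1. Eliminates N1 stuck-at-1.
Only N3 stuck-at-1 is consistent with every test.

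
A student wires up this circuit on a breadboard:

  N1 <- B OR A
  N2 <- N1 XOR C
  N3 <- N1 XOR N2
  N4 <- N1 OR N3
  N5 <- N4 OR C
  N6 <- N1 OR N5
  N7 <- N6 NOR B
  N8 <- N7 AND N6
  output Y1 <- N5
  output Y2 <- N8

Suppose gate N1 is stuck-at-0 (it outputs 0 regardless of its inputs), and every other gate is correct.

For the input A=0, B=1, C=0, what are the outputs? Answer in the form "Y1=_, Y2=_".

Y1=0, Y2=0

Propagate with N1 forced: N1=0 [stuck-at-0], N2=0, N3=0, N4=0, N5=0, N6=0, N7=0, N8=0.
So the outputs are Y1=0, Y2=0. (Without the fault they would be Y1=1, Y2=0.)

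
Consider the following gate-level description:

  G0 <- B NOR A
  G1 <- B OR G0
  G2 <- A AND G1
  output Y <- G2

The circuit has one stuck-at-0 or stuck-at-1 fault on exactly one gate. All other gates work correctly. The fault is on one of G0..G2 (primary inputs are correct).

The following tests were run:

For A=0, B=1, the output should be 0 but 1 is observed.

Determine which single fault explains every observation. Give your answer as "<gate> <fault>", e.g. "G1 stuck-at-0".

G2 stuck-at-1

Fault-free values for test 1 (A=0, B=1): G0=0, G1=1, G2=0, giving Y=0. Observed 1.
Test 1: faults giving observed 1 are {G2 stuck-at-1}.
Only G2 stuck-at-1 is consistent with every test.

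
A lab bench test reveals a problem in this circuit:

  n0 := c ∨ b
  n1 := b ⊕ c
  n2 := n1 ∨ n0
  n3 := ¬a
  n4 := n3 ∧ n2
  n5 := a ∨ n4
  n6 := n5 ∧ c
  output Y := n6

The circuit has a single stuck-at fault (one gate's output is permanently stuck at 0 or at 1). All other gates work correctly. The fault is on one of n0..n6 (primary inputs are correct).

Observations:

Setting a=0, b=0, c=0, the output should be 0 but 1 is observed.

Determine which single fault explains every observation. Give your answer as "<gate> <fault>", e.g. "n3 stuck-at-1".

Fault-free values for test 1 (a=0, b=0, c=0): n0=0, n1=0, n2=0, n3=1, n4=0, n5=0, n6=0, giving Y=0. Observed 1.
Test 1: faults giving observed 1 are {n6 stuck-at-1}.
Only n6 stuck-at-1 is consistent with every test.

n6 stuck-at-1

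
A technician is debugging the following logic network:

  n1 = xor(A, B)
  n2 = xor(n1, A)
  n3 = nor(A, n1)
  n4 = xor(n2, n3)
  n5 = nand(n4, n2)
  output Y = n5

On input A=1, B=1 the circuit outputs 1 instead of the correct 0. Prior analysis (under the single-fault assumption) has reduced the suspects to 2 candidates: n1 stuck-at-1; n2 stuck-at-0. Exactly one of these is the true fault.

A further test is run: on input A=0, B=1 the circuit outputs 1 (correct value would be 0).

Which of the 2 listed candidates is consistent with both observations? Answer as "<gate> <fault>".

n2 stuck-at-0

Evaluate each candidate on input A=0, B=1:
  n1 stuck-at-1: n1=1 [stuck-at-1], n2=1, n3=0, n4=1, n5=0 → 0 — eliminated
  n2 stuck-at-0: n1=1, n2=0 [stuck-at-0], n3=0, n4=0, n5=1 → 1 — matches
Only n2 stuck-at-0 reproduces the observed 1.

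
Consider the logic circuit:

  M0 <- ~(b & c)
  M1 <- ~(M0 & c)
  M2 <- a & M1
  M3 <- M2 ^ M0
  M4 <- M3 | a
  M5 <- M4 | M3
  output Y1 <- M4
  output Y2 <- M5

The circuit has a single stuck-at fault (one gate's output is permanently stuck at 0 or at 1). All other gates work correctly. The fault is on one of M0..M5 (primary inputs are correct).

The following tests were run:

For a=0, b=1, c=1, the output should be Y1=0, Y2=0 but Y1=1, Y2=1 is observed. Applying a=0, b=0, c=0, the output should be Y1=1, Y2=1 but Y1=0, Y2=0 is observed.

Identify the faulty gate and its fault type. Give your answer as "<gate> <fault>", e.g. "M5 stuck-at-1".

Fault-free values for test 1 (a=0, b=1, c=1): M0=0, M1=1, M2=0, M3=0, M4=0, M5=0, giving Y1=0, Y2=0. Observed Y1=1, Y2=1.
Test 1: faults giving observed Y1=1, Y2=1 are {M0 stuck-at-1, M2 stuck-at-1, M3 stuck-at-1, M4 stuck-at-1}.
Test 2 (a=0, b=0, c=0): fault-free M0=1, M1=1, M2=0, M3=1, M4=1, M5=1 → Y1=1, Y2=1; observed Y1=0, Y2=0. Eliminates M0 stuck-at-1, M3 stuck-at-1, M4 stuck-at-1.
Only M2 stuck-at-1 is consistent with every test.

M2 stuck-at-1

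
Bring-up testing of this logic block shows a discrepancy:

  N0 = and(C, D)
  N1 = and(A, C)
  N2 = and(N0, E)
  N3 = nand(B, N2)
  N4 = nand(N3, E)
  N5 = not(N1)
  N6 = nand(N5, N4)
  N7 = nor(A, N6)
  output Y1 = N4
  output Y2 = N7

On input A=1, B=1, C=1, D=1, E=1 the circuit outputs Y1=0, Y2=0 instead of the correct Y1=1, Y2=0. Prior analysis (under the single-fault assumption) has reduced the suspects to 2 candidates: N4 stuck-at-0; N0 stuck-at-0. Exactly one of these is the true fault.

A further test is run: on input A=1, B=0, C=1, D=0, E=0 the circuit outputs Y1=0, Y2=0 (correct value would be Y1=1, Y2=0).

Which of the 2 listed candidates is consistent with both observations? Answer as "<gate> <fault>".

N4 stuck-at-0

Evaluate each candidate on input A=1, B=0, C=1, D=0, E=0:
  N4 stuck-at-0: N0=0, N1=1, N2=0, N3=1, N4=0 [stuck-at-0], N5=0, N6=1, N7=0 → Y1=0, Y2=0 — matches
  N0 stuck-at-0: N0=0 [stuck-at-0], N1=1, N2=0, N3=1, N4=1, N5=0, N6=1, N7=0 → Y1=1, Y2=0 — eliminated
Only N4 stuck-at-0 reproduces the observed Y1=0, Y2=0.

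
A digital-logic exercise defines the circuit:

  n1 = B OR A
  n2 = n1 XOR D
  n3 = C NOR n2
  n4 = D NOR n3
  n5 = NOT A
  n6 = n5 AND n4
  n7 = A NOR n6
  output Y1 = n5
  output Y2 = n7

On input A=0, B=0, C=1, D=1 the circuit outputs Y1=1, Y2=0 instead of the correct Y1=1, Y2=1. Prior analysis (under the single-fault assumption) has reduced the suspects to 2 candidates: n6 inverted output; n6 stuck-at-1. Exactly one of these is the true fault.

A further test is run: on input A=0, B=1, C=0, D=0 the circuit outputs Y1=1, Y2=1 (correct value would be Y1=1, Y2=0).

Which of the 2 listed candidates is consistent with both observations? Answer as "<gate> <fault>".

Evaluate each candidate on input A=0, B=1, C=0, D=0:
  n6 inverted output: n1=1, n2=1, n3=0, n4=1, n5=1, n6=0 [inverted output], n7=1 → Y1=1, Y2=1 — matches
  n6 stuck-at-1: n1=1, n2=1, n3=0, n4=1, n5=1, n6=1 [stuck-at-1], n7=0 → Y1=1, Y2=0 — eliminated
Only n6 inverted output reproduces the observed Y1=1, Y2=1.

n6 inverted output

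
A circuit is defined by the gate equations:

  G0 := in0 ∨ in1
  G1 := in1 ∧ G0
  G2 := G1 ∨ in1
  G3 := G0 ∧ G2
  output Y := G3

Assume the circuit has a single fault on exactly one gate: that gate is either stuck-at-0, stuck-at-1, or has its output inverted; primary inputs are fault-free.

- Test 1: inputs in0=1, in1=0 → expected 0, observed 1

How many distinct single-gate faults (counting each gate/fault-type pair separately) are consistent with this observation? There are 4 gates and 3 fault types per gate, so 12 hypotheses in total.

6

Fault-free: G0=1, G1=0, G2=0, G3=0 → 0. Observed 1.
  G0 stuck-at-0: output 0 ✗
  G0 stuck-at-1: output 0 ✗
  G0 inverted output: output 0 ✗
  G1 stuck-at-0: output 0 ✗
  G1 stuck-at-1: output 1 ✓
  G1 inverted output: output 1 ✓
  G2 stuck-at-0: output 0 ✗
  G2 stuck-at-1: output 1 ✓
  G2 inverted output: output 1 ✓
  G3 stuck-at-0: output 0 ✗
  G3 stuck-at-1: output 1 ✓
  G3 inverted output: output 1 ✓
Consistent faults: {G1 stuck-at-1, G1 inverted output, G2 stuck-at-1, G2 inverted output, G3 stuck-at-1, G3 inverted output} — 6 in all.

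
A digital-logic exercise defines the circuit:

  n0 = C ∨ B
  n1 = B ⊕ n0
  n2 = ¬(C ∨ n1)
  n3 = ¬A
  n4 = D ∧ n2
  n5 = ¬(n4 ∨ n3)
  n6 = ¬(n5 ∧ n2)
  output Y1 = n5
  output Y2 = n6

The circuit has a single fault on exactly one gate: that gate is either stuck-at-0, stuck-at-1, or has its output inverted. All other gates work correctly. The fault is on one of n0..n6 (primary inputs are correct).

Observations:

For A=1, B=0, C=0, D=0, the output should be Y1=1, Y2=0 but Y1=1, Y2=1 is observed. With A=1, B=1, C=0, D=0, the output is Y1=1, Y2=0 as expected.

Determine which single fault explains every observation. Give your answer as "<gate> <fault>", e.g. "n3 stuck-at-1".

n0 stuck-at-1

Fault-free values for test 1 (A=1, B=0, C=0, D=0): n0=0, n1=0, n2=1, n3=0, n4=0, n5=1, n6=0, giving Y1=1, Y2=0. Observed Y1=1, Y2=1.
Test 1: faults giving observed Y1=1, Y2=1 are {n0 stuck-at-1, n0 inverted output, n1 stuck-at-1, n1 inverted output, n2 stuck-at-0, n2 inverted output, n6 stuck-at-1, n6 inverted output}.
Test 2 (A=1, B=1, C=0, D=0): fault-free n0=1, n1=0, n2=1, n3=0, n4=0, n5=1, n6=0 → Y1=1, Y2=0; observed Y1=1, Y2=0. Eliminates n0 inverted output, n1 stuck-at-1, n1 inverted output, n2 stuck-at-0, n2 inverted output, n6 stuck-at-1, n6 inverted output.
Only n0 stuck-at-1 is consistent with every test.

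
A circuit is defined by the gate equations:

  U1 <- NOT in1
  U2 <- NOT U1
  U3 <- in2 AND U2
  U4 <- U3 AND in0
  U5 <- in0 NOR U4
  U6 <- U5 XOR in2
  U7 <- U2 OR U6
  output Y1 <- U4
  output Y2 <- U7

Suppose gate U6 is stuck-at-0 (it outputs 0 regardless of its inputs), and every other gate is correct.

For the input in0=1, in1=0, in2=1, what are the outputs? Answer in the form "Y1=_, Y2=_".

Y1=0, Y2=0

Propagate with U6 forced: U1=1, U2=0, U3=0, U4=0, U5=0, U6=0 [stuck-at-0], U7=0.
So the outputs are Y1=0, Y2=0. (Without the fault they would be Y1=0, Y2=1.)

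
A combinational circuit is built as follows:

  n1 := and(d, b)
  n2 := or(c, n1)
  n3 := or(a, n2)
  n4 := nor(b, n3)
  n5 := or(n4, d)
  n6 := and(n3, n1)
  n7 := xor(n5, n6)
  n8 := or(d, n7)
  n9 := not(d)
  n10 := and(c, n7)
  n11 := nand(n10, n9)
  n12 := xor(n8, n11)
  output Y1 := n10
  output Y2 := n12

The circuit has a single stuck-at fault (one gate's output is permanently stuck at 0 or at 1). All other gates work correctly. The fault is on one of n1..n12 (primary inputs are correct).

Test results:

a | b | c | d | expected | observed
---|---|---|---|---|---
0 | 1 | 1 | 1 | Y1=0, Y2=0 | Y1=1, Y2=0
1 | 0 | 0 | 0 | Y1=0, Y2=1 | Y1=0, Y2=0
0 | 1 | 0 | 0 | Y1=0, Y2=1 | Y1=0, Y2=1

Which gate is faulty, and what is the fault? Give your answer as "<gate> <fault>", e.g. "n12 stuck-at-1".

Fault-free values for test 1 (a=0, b=1, c=1, d=1): n1=1, n2=1, n3=1, n4=0, n5=1, n6=1, n7=0, n8=1, n9=0, n10=0, n11=1, n12=0, giving Y1=0, Y2=0. Observed Y1=1, Y2=0.
Test 1: faults giving observed Y1=1, Y2=0 are {n1 stuck-at-0, n2 stuck-at-0, n3 stuck-at-0, n5 stuck-at-0, n6 stuck-at-0, n7 stuck-at-1, n10 stuck-at-1}.
Test 2 (a=1, b=0, c=0, d=0): fault-free n1=0, n2=0, n3=1, n4=0, n5=0, n6=0, n7=0, n8=0, n9=1, n10=0, n11=1, n12=1 → Y1=0, Y2=1; observed Y1=0, Y2=0. Eliminates n1 stuck-at-0, n2 stuck-at-0, n5 stuck-at-0, n6 stuck-at-0, n10 stuck-at-1.
Test 3 (a=0, b=1, c=0, d=0): fault-free n1=0, n2=0, n3=0, n4=0, n5=0, n6=0, n7=0, n8=0, n9=1, n10=0, n11=1, n12=1 → Y1=0, Y2=1; observed Y1=0, Y2=1. Eliminates n7 stuck-at-1.
Only n3 stuck-at-0 is consistent with every test.

n3 stuck-at-0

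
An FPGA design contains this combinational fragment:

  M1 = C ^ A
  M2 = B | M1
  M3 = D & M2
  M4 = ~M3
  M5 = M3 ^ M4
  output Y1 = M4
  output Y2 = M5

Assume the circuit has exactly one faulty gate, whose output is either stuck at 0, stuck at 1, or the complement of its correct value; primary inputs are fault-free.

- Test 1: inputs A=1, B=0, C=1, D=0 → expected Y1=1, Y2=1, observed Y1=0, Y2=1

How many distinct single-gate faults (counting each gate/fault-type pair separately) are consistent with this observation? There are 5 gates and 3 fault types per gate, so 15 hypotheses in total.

2

Fault-free: M1=0, M2=0, M3=0, M4=1, M5=1 → Y1=1, Y2=1. Observed Y1=0, Y2=1.
  M1: none of the 3 fault types match ✗
  M2: none of the 3 fault types match ✗
  M3: stuck-at-1, inverted output ✓; others ✗
  M4: none of the 3 fault types match ✗
  M5: none of the 3 fault types match ✗
Consistent faults: {M3 stuck-at-1, M3 inverted output} — 2 in all.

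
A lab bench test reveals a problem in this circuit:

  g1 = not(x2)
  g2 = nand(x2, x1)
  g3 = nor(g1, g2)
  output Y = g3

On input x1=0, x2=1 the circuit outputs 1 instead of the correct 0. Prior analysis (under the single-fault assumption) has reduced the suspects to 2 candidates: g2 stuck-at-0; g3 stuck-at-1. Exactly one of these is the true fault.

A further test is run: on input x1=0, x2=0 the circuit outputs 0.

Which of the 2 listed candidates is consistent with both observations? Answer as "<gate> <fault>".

g2 stuck-at-0

Evaluate each candidate on input x1=0, x2=0:
  g2 stuck-at-0: g1=1, g2=0 [stuck-at-0], g3=0 → 0 — matches
  g3 stuck-at-1: g1=1, g2=1, g3=1 [stuck-at-1] → 1 — eliminated
Only g2 stuck-at-0 reproduces the observed 0.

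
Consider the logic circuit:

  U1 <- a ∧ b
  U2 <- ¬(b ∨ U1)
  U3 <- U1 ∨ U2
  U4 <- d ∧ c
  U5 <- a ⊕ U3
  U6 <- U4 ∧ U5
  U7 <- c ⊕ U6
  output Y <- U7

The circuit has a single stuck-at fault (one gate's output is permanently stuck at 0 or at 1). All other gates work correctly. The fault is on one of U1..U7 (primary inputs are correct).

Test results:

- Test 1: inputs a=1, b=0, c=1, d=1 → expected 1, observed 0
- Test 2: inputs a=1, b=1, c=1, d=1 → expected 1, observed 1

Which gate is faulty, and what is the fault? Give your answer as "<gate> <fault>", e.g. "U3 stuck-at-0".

Fault-free values for test 1 (a=1, b=0, c=1, d=1): U1=0, U2=1, U3=1, U4=1, U5=0, U6=0, U7=1, giving Y=1. Observed 0.
Test 1: faults giving observed 0 are {U2 stuck-at-0, U3 stuck-at-0, U5 stuck-at-1, U6 stuck-at-1, U7 stuck-at-0}.
Test 2 (a=1, b=1, c=1, d=1): fault-free U1=1, U2=0, U3=1, U4=1, U5=0, U6=0, U7=1 → 1; observed 1. Eliminates U3 stuck-at-0, U5 stuck-at-1, U6 stuck-at-1, U7 stuck-at-0.
Only U2 stuck-at-0 is consistent with every test.

U2 stuck-at-0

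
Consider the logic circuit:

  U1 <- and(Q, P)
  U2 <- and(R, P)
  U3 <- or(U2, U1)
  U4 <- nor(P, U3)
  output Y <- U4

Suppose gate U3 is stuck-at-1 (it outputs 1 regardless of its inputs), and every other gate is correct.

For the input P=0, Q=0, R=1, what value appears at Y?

Propagate with U3 forced: U1=0, U2=0, U3=1 [stuck-at-1], U4=0.
So Y = 0. (Without the fault it would be 1.)

0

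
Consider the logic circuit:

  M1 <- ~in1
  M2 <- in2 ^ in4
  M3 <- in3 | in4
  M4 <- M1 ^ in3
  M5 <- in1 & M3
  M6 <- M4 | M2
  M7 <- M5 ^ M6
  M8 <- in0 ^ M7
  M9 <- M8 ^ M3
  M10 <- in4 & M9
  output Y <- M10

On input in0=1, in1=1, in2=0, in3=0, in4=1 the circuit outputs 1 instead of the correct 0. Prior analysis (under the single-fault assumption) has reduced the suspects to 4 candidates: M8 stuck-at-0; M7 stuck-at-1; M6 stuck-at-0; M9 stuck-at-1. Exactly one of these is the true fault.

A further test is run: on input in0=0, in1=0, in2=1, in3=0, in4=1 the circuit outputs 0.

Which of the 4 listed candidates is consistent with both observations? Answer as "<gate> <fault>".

Evaluate each candidate on input in0=0, in1=0, in2=1, in3=0, in4=1:
  M8 stuck-at-0: M1=1, M2=0, M3=1, M4=1, M5=0, M6=1, M7=1, M8=0 [stuck-at-0], M9=1, M10=1 → 1 — eliminated
  M7 stuck-at-1: M1=1, M2=0, M3=1, M4=1, M5=0, M6=1, M7=1 [stuck-at-1], M8=1, M9=0, M10=0 → 0 — matches
  M6 stuck-at-0: M1=1, M2=0, M3=1, M4=1, M5=0, M6=0 [stuck-at-0], M7=0, M8=0, M9=1, M10=1 → 1 — eliminated
  M9 stuck-at-1: M1=1, M2=0, M3=1, M4=1, M5=0, M6=1, M7=1, M8=1, M9=1 [stuck-at-1], M10=1 → 1 — eliminated
Only M7 stuck-at-1 reproduces the observed 0.

M7 stuck-at-1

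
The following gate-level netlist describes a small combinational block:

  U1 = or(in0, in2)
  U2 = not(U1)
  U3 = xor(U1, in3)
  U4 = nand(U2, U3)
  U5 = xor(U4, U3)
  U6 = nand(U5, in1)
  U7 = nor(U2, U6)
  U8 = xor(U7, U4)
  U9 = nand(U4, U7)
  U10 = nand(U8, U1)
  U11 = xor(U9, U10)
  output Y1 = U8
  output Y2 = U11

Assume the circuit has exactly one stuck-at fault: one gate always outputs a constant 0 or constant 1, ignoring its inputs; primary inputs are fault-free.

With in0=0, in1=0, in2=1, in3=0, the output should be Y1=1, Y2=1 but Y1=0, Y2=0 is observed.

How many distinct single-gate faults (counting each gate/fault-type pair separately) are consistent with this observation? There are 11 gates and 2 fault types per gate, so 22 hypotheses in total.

3

Fault-free: U1=1, U2=0, U3=1, U4=1, U5=0, U6=1, U7=0, U8=1, U9=1, U10=0, U11=1 → Y1=1, Y2=1. Observed Y1=0, Y2=0.
  U1: none of the 2 fault types match ✗
  U2: stuck-at-1 ✓; others ✗
  U3: none of the 2 fault types match ✗
  U4: stuck-at-0 ✓; others ✗
  U5: none of the 2 fault types match ✗
  U6: none of the 2 fault types match ✗
  U7: none of the 2 fault types match ✗
  U8: stuck-at-0 ✓; others ✗
  U9: none of the 2 fault types match ✗
  U10: none of the 2 fault types match ✗
  U11: none of the 2 fault types match ✗
Consistent faults: {U2 stuck-at-1, U4 stuck-at-0, U8 stuck-at-0} — 3 in all.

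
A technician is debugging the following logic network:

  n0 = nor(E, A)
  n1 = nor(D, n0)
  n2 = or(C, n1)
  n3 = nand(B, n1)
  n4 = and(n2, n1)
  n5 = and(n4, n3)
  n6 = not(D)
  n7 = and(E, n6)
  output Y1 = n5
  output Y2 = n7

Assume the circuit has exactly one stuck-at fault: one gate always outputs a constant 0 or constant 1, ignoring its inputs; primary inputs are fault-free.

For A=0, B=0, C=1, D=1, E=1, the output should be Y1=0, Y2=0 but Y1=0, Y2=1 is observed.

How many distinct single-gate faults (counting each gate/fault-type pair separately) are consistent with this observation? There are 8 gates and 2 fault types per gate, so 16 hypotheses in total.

2

Fault-free: n0=0, n1=0, n2=1, n3=1, n4=0, n5=0, n6=0, n7=0 → Y1=0, Y2=0. Observed Y1=0, Y2=1.
  n0: none of the 2 fault types match ✗
  n1: none of the 2 fault types match ✗
  n2: none of the 2 fault types match ✗
  n3: none of the 2 fault types match ✗
  n4: none of the 2 fault types match ✗
  n5: none of the 2 fault types match ✗
  n6: stuck-at-1 ✓; others ✗
  n7: stuck-at-1 ✓; others ✗
Consistent faults: {n6 stuck-at-1, n7 stuck-at-1} — 2 in all.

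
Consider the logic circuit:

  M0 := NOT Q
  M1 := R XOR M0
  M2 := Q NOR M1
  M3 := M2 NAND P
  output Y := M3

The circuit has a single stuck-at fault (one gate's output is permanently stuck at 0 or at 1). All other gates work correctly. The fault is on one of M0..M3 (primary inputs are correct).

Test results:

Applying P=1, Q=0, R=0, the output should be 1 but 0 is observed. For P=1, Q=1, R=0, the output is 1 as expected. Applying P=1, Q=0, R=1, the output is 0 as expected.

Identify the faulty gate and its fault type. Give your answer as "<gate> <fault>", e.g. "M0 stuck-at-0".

M1 stuck-at-0

Fault-free values for test 1 (P=1, Q=0, R=0): M0=1, M1=1, M2=0, M3=1, giving Y=1. Observed 0.
Test 1: faults giving observed 0 are {M0 stuck-at-0, M1 stuck-at-0, M2 stuck-at-1, M3 stuck-at-0}.
Test 2 (P=1, Q=1, R=0): fault-free M0=0, M1=0, M2=0, M3=1 → 1; observed 1. Eliminates M2 stuck-at-1, M3 stuck-at-0.
Test 3 (P=1, Q=0, R=1): fault-free M0=1, M1=0, M2=1, M3=0 → 0; observed 0. Eliminates M0 stuck-at-0.
Only M1 stuck-at-0 is consistent with every test.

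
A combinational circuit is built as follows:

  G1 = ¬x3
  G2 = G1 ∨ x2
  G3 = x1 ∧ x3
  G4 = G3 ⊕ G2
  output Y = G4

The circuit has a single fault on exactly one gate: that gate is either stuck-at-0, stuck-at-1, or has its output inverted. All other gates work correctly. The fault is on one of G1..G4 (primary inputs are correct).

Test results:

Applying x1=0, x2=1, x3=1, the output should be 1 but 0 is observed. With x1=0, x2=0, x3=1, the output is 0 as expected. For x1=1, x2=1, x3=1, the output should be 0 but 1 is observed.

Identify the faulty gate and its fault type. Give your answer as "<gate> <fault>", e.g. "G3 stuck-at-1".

G2 stuck-at-0

Fault-free values for test 1 (x1=0, x2=1, x3=1): G1=0, G2=1, G3=0, G4=1, giving Y=1. Observed 0.
Test 1: faults giving observed 0 are {G2 stuck-at-0, G2 inverted output, G3 stuck-at-1, G3 inverted output, G4 stuck-at-0, G4 inverted output}.
Test 2 (x1=0, x2=0, x3=1): fault-free G1=0, G2=0, G3=0, G4=0 → 0; observed 0. Eliminates G2 inverted output, G3 stuck-at-1, G3 inverted output, G4 inverted output.
Test 3 (x1=1, x2=1, x3=1): fault-free G1=0, G2=1, G3=1, G4=0 → 0; observed 1. Eliminates G4 stuck-at-0.
Only G2 stuck-at-0 is consistent with every test.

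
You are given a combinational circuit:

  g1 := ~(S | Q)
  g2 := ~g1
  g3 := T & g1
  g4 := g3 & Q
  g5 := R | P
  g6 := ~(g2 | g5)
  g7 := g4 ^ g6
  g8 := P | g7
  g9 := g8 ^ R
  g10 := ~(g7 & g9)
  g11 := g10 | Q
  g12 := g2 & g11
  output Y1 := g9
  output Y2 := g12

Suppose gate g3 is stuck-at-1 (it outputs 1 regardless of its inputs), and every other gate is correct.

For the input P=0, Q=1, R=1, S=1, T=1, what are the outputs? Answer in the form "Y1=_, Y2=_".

Y1=0, Y2=1

Propagate with g3 forced: g1=0, g2=1, g3=1 [stuck-at-1], g4=1, g5=1, g6=0, g7=1, g8=1, g9=0, g10=1, g11=1, g12=1.
So the outputs are Y1=0, Y2=1. (Without the fault they would be Y1=1, Y2=1.)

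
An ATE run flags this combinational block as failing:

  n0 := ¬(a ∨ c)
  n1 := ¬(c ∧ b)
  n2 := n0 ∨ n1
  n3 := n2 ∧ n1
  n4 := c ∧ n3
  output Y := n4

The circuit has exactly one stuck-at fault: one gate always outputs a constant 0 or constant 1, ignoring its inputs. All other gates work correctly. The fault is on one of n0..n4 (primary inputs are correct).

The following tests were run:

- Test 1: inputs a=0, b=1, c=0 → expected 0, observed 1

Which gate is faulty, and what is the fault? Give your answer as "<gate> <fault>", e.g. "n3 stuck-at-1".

Fault-free values for test 1 (a=0, b=1, c=0): n0=1, n1=1, n2=1, n3=1, n4=0, giving Y=0. Observed 1.
Test 1: faults giving observed 1 are {n4 stuck-at-1}.
Only n4 stuck-at-1 is consistent with every test.

n4 stuck-at-1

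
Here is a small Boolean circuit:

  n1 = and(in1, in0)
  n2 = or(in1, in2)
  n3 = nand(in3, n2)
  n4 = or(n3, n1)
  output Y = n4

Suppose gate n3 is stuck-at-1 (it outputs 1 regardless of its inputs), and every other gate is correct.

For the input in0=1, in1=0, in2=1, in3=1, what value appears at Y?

Propagate with n3 forced: n1=0, n2=1, n3=1 [stuck-at-1], n4=1.
So Y = 1. (Without the fault it would be 0.)

1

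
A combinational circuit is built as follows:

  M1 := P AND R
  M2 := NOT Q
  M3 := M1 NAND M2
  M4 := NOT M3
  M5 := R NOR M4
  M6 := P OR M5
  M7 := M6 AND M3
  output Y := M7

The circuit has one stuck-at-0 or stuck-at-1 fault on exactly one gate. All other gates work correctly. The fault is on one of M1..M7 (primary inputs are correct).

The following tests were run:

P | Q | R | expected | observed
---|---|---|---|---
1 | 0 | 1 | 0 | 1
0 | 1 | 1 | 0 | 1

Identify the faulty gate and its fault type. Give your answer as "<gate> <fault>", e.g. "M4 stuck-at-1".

Fault-free values for test 1 (P=1, Q=0, R=1): M1=1, M2=1, M3=0, M4=1, M5=0, M6=1, M7=0, giving Y=0. Observed 1.
Test 1: faults giving observed 1 are {M1 stuck-at-0, M2 stuck-at-0, M3 stuck-at-1, M7 stuck-at-1}.
Test 2 (P=0, Q=1, R=1): fault-free M1=0, M2=0, M3=1, M4=0, M5=0, M6=0, M7=0 → 0; observed 1. Eliminates M1 stuck-at-0, M2 stuck-at-0, M3 stuck-at-1.
Only M7 stuck-at-1 is consistent with every test.

M7 stuck-at-1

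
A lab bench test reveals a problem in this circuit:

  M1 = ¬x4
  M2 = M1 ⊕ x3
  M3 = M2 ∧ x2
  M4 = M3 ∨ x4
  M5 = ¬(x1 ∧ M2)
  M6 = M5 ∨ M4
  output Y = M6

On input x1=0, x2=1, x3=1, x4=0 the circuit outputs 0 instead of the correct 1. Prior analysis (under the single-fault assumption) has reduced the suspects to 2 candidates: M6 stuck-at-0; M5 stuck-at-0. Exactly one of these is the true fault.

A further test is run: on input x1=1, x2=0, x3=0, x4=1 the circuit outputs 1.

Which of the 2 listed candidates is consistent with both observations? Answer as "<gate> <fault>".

Evaluate each candidate on input x1=1, x2=0, x3=0, x4=1:
  M6 stuck-at-0: M1=0, M2=0, M3=0, M4=1, M5=1, M6=0 [stuck-at-0] → 0 — eliminated
  M5 stuck-at-0: M1=0, M2=0, M3=0, M4=1, M5=0 [stuck-at-0], M6=1 → 1 — matches
Only M5 stuck-at-0 reproduces the observed 1.

M5 stuck-at-0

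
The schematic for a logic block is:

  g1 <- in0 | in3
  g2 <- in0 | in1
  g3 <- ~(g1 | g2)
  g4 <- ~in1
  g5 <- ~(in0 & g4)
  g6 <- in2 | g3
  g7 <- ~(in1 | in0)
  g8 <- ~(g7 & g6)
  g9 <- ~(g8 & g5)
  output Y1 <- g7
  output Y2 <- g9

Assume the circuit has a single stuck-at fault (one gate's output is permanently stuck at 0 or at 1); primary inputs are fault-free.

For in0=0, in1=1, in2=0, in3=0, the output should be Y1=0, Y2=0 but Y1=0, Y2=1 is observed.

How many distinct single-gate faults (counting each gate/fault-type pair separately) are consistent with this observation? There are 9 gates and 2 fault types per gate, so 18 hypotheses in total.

Fault-free: g1=0, g2=1, g3=0, g4=0, g5=1, g6=0, g7=0, g8=1, g9=0 → Y1=0, Y2=0. Observed Y1=0, Y2=1.
  g1: none of the 2 fault types match ✗
  g2: none of the 2 fault types match ✗
  g3: none of the 2 fault types match ✗
  g4: none of the 2 fault types match ✗
  g5: stuck-at-0 ✓; others ✗
  g6: none of the 2 fault types match ✗
  g7: none of the 2 fault types match ✗
  g8: stuck-at-0 ✓; others ✗
  g9: stuck-at-1 ✓; others ✗
Consistent faults: {g5 stuck-at-0, g8 stuck-at-0, g9 stuck-at-1} — 3 in all.

3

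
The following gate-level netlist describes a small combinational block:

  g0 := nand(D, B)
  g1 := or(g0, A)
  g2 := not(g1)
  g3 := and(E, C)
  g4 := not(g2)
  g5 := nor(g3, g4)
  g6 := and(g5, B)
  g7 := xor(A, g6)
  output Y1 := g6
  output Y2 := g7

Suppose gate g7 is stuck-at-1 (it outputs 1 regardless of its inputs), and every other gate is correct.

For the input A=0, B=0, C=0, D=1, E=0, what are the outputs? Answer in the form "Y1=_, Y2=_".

Y1=0, Y2=1

Propagate with g7 forced: g0=1, g1=1, g2=0, g3=0, g4=1, g5=0, g6=0, g7=1 [stuck-at-1].
So the outputs are Y1=0, Y2=1. (Without the fault they would be Y1=0, Y2=0.)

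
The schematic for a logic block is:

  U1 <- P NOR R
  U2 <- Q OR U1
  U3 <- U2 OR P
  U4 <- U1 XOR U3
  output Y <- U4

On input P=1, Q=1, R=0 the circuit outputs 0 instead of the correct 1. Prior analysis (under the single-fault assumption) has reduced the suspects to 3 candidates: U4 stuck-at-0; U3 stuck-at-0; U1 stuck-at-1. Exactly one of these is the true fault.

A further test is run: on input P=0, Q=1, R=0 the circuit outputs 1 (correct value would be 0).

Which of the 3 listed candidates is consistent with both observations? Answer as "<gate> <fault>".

Evaluate each candidate on input P=0, Q=1, R=0:
  U4 stuck-at-0: U1=1, U2=1, U3=1, U4=0 [stuck-at-0] → 0 — eliminated
  U3 stuck-at-0: U1=1, U2=1, U3=0 [stuck-at-0], U4=1 → 1 — matches
  U1 stuck-at-1: U1=1 [stuck-at-1], U2=1, U3=1, U4=0 → 0 — eliminated
Only U3 stuck-at-0 reproduces the observed 1.

U3 stuck-at-0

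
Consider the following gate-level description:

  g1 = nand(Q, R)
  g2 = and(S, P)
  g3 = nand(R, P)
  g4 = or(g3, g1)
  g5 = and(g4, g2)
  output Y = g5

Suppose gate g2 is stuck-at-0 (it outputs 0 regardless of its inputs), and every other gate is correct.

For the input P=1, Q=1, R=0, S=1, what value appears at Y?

Propagate with g2 forced: g1=1, g2=0 [stuck-at-0], g3=1, g4=1, g5=0.
So Y = 0. (Without the fault it would be 1.)

0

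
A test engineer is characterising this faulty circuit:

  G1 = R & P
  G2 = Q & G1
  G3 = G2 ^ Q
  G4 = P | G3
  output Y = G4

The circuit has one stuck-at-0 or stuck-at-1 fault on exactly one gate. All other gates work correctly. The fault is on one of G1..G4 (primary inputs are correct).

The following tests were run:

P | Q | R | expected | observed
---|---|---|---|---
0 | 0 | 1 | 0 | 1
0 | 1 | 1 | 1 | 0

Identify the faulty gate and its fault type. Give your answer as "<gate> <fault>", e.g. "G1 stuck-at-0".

G2 stuck-at-1

Fault-free values for test 1 (P=0, Q=0, R=1): G1=0, G2=0, G3=0, G4=0, giving Y=0. Observed 1.
Test 1: faults giving observed 1 are {G2 stuck-at-1, G3 stuck-at-1, G4 stuck-at-1}.
Test 2 (P=0, Q=1, R=1): fault-free G1=0, G2=0, G3=1, G4=1 → 1; observed 0. Eliminates G3 stuck-at-1, G4 stuck-at-1.
Only G2 stuck-at-1 is consistent with every test.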